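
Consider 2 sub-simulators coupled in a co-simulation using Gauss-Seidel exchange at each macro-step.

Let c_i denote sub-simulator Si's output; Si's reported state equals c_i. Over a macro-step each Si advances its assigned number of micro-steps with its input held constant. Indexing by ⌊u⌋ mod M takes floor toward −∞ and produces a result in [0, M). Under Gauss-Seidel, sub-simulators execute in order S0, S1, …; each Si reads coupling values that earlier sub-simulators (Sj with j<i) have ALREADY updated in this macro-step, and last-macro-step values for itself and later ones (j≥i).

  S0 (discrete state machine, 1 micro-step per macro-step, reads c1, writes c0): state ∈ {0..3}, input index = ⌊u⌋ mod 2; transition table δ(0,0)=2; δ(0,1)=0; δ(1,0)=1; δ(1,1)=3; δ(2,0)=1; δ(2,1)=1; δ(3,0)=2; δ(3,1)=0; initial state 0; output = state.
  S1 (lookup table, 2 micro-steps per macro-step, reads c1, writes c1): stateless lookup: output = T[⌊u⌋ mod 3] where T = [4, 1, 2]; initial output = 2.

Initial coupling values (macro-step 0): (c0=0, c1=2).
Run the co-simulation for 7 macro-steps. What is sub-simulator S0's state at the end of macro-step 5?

macro 1: S0 reads c1=2 → after 1×micro: 2; S1 reads c1=2 → after 2×micro: 2 ⇒ (c0=2, c1=2)
macro 2: S0 reads c1=2 → after 1×micro: 1; S1 reads c1=2 → after 2×micro: 2 ⇒ (c0=1, c1=2)
macro 3: S0 reads c1=2 → after 1×micro: 1; S1 reads c1=2 → after 2×micro: 2 ⇒ (c0=1, c1=2)
macro 4: S0 reads c1=2 → after 1×micro: 1; S1 reads c1=2 → after 2×micro: 2 ⇒ (c0=1, c1=2)
macro 5: S0 reads c1=2 → after 1×micro: 1; S1 reads c1=2 → after 2×micro: 2 ⇒ (c0=1, c1=2)
macro 6: S0 reads c1=2 → after 1×micro: 1; S1 reads c1=2 → after 2×micro: 2 ⇒ (c0=1, c1=2)
macro 7: S0 reads c1=2 → after 1×micro: 1; S1 reads c1=2 → after 2×micro: 2 ⇒ (c0=1, c1=2)

S0 state at macro-step 5 = 1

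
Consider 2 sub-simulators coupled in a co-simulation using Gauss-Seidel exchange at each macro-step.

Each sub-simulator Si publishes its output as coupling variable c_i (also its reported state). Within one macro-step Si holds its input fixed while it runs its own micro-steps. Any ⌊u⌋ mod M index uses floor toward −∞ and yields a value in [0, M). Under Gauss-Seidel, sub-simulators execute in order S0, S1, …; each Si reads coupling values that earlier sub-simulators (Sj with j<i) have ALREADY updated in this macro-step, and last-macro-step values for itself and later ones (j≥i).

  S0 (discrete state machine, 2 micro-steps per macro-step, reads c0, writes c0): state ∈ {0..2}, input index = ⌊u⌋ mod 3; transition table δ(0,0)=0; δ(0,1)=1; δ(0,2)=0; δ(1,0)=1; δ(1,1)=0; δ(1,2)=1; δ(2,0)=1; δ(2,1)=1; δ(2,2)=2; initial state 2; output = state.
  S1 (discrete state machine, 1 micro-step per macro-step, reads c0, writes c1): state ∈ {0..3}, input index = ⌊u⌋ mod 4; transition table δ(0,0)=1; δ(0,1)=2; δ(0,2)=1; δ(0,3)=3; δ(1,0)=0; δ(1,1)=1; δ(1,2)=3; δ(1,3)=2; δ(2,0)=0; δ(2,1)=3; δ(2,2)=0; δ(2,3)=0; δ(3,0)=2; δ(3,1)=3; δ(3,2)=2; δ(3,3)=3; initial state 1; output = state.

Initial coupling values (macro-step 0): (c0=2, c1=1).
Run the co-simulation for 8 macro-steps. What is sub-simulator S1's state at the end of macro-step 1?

macro 1: S0 reads c0=2 → after 2×micro: 2; S1 reads c0=2 → after 1×micro: 3 ⇒ (c0=2, c1=3)
macro 2: S0 reads c0=2 → after 2×micro: 2; S1 reads c0=2 → after 1×micro: 2 ⇒ (c0=2, c1=2)
macro 3: S0 reads c0=2 → after 2×micro: 2; S1 reads c0=2 → after 1×micro: 0 ⇒ (c0=2, c1=0)
macro 4: S0 reads c0=2 → after 2×micro: 2; S1 reads c0=2 → after 1×micro: 1 ⇒ (c0=2, c1=1)
macro 5: S0 reads c0=2 → after 2×micro: 2; S1 reads c0=2 → after 1×micro: 3 ⇒ (c0=2, c1=3)
macro 6: S0 reads c0=2 → after 2×micro: 2; S1 reads c0=2 → after 1×micro: 2 ⇒ (c0=2, c1=2)
macro 7: S0 reads c0=2 → after 2×micro: 2; S1 reads c0=2 → after 1×micro: 0 ⇒ (c0=2, c1=0)
macro 8: S0 reads c0=2 → after 2×micro: 2; S1 reads c0=2 → after 1×micro: 1 ⇒ (c0=2, c1=1)

S1 state at macro-step 1 = 3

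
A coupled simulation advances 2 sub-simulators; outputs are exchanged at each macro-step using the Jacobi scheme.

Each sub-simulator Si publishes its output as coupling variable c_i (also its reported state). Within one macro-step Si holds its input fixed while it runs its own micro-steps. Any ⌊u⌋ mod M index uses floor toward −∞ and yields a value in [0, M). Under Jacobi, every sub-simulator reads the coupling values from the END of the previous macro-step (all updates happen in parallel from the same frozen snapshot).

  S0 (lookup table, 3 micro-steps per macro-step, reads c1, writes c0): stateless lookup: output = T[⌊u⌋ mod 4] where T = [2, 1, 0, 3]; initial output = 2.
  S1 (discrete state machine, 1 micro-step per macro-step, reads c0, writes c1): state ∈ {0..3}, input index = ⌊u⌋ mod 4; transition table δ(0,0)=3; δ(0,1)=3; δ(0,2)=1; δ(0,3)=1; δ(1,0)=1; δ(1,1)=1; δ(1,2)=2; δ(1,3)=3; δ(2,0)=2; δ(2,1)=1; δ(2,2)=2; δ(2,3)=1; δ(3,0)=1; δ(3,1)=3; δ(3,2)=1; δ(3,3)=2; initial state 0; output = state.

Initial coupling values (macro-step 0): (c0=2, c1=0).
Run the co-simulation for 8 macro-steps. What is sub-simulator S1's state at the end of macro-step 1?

macro 1: S0 reads c1=0 → after 3×micro: 2; S1 reads c0=2 → after 1×micro: 1 ⇒ (c0=2, c1=1)
macro 2: S0 reads c1=1 → after 3×micro: 1; S1 reads c0=2 → after 1×micro: 2 ⇒ (c0=1, c1=2)
macro 3: S0 reads c1=2 → after 3×micro: 0; S1 reads c0=1 → after 1×micro: 1 ⇒ (c0=0, c1=1)
macro 4: S0 reads c1=1 → after 3×micro: 1; S1 reads c0=0 → after 1×micro: 1 ⇒ (c0=1, c1=1)
macro 5: S0 reads c1=1 → after 3×micro: 1; S1 reads c0=1 → after 1×micro: 1 ⇒ (c0=1, c1=1)
macro 6: S0 reads c1=1 → after 3×micro: 1; S1 reads c0=1 → after 1×micro: 1 ⇒ (c0=1, c1=1)
macro 7: S0 reads c1=1 → after 3×micro: 1; S1 reads c0=1 → after 1×micro: 1 ⇒ (c0=1, c1=1)
macro 8: S0 reads c1=1 → after 3×micro: 1; S1 reads c0=1 → after 1×micro: 1 ⇒ (c0=1, c1=1)

S1 state at macro-step 1 = 1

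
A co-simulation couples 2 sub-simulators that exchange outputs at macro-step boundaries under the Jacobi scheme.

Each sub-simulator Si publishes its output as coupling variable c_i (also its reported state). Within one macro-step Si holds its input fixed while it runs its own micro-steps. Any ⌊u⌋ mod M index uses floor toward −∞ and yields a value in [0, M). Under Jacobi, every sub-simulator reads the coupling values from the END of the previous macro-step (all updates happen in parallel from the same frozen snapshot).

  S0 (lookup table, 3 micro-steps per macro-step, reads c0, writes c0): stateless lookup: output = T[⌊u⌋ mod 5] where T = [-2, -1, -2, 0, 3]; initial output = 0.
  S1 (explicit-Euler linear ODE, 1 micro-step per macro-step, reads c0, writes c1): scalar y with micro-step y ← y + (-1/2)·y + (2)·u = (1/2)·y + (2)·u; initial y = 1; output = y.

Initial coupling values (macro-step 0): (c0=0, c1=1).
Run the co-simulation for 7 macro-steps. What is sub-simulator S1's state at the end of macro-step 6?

S1 state at macro-step 6 = -335/64

macro 1: S0 reads c0=0 → after 3×micro: -2; S1 reads c0=0 → after 1×micro: 1/2 ⇒ (c0=-2, c1=1/2)
macro 2: S0 reads c0=-2 → after 3×micro: 0; S1 reads c0=-2 → after 1×micro: -15/4 ⇒ (c0=0, c1=-15/4)
macro 3: S0 reads c0=0 → after 3×micro: -2; S1 reads c0=0 → after 1×micro: -15/8 ⇒ (c0=-2, c1=-15/8)
macro 4: S0 reads c0=-2 → after 3×micro: 0; S1 reads c0=-2 → after 1×micro: -79/16 ⇒ (c0=0, c1=-79/16)
macro 5: S0 reads c0=0 → after 3×micro: -2; S1 reads c0=0 → after 1×micro: -79/32 ⇒ (c0=-2, c1=-79/32)
macro 6: S0 reads c0=-2 → after 3×micro: 0; S1 reads c0=-2 → after 1×micro: -335/64 ⇒ (c0=0, c1=-335/64)
macro 7: S0 reads c0=0 → after 3×micro: -2; S1 reads c0=0 → after 1×micro: -335/128 ⇒ (c0=-2, c1=-335/128)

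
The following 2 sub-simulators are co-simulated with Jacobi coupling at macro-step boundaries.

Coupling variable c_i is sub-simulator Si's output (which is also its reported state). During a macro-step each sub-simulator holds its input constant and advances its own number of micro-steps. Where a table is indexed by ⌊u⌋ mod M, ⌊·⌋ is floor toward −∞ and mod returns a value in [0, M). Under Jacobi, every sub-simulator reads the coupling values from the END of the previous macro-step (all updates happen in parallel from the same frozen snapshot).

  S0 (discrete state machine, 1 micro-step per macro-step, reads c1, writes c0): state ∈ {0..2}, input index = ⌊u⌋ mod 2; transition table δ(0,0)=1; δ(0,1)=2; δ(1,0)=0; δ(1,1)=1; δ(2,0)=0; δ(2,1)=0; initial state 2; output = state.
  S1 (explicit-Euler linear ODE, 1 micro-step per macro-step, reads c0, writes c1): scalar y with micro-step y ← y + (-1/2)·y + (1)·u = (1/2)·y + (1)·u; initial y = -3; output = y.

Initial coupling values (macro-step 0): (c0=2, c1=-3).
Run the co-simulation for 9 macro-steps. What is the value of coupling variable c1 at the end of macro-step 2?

macro 1: S0 reads c1=-3 → after 1×micro: 0; S1 reads c0=2 → after 1×micro: 1/2 ⇒ (c0=0, c1=1/2)
macro 2: S0 reads c1=1/2 → after 1×micro: 1; S1 reads c0=0 → after 1×micro: 1/4 ⇒ (c0=1, c1=1/4)
macro 3: S0 reads c1=1/4 → after 1×micro: 0; S1 reads c0=1 → after 1×micro: 9/8 ⇒ (c0=0, c1=9/8)
macro 4: S0 reads c1=9/8 → after 1×micro: 2; S1 reads c0=0 → after 1×micro: 9/16 ⇒ (c0=2, c1=9/16)
macro 5: S0 reads c1=9/16 → after 1×micro: 0; S1 reads c0=2 → after 1×micro: 73/32 ⇒ (c0=0, c1=73/32)
macro 6: S0 reads c1=73/32 → after 1×micro: 1; S1 reads c0=0 → after 1×micro: 73/64 ⇒ (c0=1, c1=73/64)
macro 7: S0 reads c1=73/64 → after 1×micro: 1; S1 reads c0=1 → after 1×micro: 201/128 ⇒ (c0=1, c1=201/128)
macro 8: S0 reads c1=201/128 → after 1×micro: 1; S1 reads c0=1 → after 1×micro: 457/256 ⇒ (c0=1, c1=457/256)
macro 9: S0 reads c1=457/256 → after 1×micro: 1; S1 reads c0=1 → after 1×micro: 969/512 ⇒ (c0=1, c1=969/512)

c1 at macro-step 2 = 1/4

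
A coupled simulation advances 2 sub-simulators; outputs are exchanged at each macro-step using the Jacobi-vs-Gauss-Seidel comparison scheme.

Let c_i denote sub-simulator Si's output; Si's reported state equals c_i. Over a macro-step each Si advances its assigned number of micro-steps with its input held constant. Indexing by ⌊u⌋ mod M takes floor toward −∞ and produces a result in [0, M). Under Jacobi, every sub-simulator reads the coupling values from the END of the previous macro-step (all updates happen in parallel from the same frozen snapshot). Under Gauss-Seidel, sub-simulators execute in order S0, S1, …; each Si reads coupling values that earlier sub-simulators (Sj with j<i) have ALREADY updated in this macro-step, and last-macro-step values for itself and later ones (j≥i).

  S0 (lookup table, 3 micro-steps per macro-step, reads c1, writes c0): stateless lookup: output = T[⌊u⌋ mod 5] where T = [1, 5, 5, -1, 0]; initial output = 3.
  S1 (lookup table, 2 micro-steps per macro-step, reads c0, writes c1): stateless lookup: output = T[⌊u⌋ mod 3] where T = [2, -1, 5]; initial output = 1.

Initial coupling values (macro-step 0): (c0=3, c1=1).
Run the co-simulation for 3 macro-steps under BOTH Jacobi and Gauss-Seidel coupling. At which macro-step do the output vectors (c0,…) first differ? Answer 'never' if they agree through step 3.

first divergence at macro-step: 1

[Jacobi] macro 1: S0 reads c1=1 → after 3×micro: 5; S1 reads c0=3 → after 2×micro: 2 ⇒ (c0=5, c1=2)
[Jacobi] macro 2: S0 reads c1=2 → after 3×micro: 5; S1 reads c0=5 → after 2×micro: 5 ⇒ (c0=5, c1=5)
[Jacobi] macro 3: S0 reads c1=5 → after 3×micro: 1; S1 reads c0=5 → after 2×micro: 5 ⇒ (c0=1, c1=5)
[Gauss-Seidel] macro 1: S0 reads c1=1 → after 3×micro: 5; S1 reads c0=5 → after 2×micro: 5 ⇒ (c0=5, c1=5)
[Gauss-Seidel] macro 2: S0 reads c1=5 → after 3×micro: 1; S1 reads c0=1 → after 2×micro: -1 ⇒ (c0=1, c1=-1)
[Gauss-Seidel] macro 3: S0 reads c1=-1 → after 3×micro: 0; S1 reads c0=0 → after 2×micro: 2 ⇒ (c0=0, c1=2)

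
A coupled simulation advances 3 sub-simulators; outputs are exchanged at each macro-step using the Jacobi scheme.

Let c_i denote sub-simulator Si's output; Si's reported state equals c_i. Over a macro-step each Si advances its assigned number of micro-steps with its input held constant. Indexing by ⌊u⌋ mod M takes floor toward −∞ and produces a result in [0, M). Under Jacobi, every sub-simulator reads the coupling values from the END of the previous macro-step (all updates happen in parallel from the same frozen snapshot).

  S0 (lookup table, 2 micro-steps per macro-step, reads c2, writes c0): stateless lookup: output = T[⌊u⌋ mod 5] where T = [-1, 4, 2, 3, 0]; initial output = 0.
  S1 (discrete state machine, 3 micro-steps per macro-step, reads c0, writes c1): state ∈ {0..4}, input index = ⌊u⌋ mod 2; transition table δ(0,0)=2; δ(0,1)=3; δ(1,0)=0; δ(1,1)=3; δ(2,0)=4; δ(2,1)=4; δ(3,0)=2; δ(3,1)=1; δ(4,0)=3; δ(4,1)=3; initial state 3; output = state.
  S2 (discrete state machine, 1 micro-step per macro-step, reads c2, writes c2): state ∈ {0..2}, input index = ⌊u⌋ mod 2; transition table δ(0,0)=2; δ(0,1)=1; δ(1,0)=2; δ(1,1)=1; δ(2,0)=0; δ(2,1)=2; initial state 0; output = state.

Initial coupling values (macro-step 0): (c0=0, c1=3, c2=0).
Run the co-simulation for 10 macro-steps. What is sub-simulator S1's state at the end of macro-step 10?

macro 1: S0 reads c2=0 → after 2×micro: -1; S1 reads c0=0 → after 3×micro: 3; S2 reads c2=0 → after 1×micro: 2 ⇒ (c0=-1, c1=3, c2=2)
macro 2: S0 reads c2=2 → after 2×micro: 2; S1 reads c0=-1 → after 3×micro: 1; S2 reads c2=2 → after 1×micro: 0 ⇒ (c0=2, c1=1, c2=0)
macro 3: S0 reads c2=0 → after 2×micro: -1; S1 reads c0=2 → after 3×micro: 4; S2 reads c2=0 → after 1×micro: 2 ⇒ (c0=-1, c1=4, c2=2)
macro 4: S0 reads c2=2 → after 2×micro: 2; S1 reads c0=-1 → after 3×micro: 3; S2 reads c2=2 → after 1×micro: 0 ⇒ (c0=2, c1=3, c2=0)
macro 5: S0 reads c2=0 → after 2×micro: -1; S1 reads c0=2 → after 3×micro: 3; S2 reads c2=0 → after 1×micro: 2 ⇒ (c0=-1, c1=3, c2=2)
macro 6: S0 reads c2=2 → after 2×micro: 2; S1 reads c0=-1 → after 3×micro: 1; S2 reads c2=2 → after 1×micro: 0 ⇒ (c0=2, c1=1, c2=0)
macro 7: S0 reads c2=0 → after 2×micro: -1; S1 reads c0=2 → after 3×micro: 4; S2 reads c2=0 → after 1×micro: 2 ⇒ (c0=-1, c1=4, c2=2)
macro 8: S0 reads c2=2 → after 2×micro: 2; S1 reads c0=-1 → after 3×micro: 3; S2 reads c2=2 → after 1×micro: 0 ⇒ (c0=2, c1=3, c2=0)
macro 9: S0 reads c2=0 → after 2×micro: -1; S1 reads c0=2 → after 3×micro: 3; S2 reads c2=0 → after 1×micro: 2 ⇒ (c0=-1, c1=3, c2=2)
macro 10: S0 reads c2=2 → after 2×micro: 2; S1 reads c0=-1 → after 3×micro: 1; S2 reads c2=2 → after 1×micro: 0 ⇒ (c0=2, c1=1, c2=0)

S1 state at macro-step 10 = 1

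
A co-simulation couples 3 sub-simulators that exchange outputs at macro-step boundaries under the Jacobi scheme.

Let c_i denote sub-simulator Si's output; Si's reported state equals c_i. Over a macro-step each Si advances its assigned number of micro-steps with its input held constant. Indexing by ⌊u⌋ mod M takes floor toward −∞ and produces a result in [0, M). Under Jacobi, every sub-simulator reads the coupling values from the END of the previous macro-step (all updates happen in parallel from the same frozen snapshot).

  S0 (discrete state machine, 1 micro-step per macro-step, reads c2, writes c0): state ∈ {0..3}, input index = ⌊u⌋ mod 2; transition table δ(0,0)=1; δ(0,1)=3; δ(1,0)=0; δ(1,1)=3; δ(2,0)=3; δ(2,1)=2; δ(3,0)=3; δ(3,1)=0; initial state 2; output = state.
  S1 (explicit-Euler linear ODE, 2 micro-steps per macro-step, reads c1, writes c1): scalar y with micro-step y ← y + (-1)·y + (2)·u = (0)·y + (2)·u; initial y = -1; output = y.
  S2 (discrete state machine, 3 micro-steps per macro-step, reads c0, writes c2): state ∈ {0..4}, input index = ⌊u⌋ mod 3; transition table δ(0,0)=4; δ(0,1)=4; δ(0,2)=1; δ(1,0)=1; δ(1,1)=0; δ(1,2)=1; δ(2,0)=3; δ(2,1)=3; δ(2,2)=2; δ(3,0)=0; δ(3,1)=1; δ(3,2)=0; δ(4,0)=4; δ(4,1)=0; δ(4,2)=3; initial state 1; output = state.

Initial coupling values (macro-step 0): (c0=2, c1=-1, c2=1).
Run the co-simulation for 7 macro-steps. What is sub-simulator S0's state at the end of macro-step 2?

S0 state at macro-step 2 = 2

macro 1: S0 reads c2=1 → after 1×micro: 2; S1 reads c1=-1 → after 2×micro: -2; S2 reads c0=2 → after 3×micro: 1 ⇒ (c0=2, c1=-2, c2=1)
macro 2: S0 reads c2=1 → after 1×micro: 2; S1 reads c1=-2 → after 2×micro: -4; S2 reads c0=2 → after 3×micro: 1 ⇒ (c0=2, c1=-4, c2=1)
macro 3: S0 reads c2=1 → after 1×micro: 2; S1 reads c1=-4 → after 2×micro: -8; S2 reads c0=2 → after 3×micro: 1 ⇒ (c0=2, c1=-8, c2=1)
macro 4: S0 reads c2=1 → after 1×micro: 2; S1 reads c1=-8 → after 2×micro: -16; S2 reads c0=2 → after 3×micro: 1 ⇒ (c0=2, c1=-16, c2=1)
macro 5: S0 reads c2=1 → after 1×micro: 2; S1 reads c1=-16 → after 2×micro: -32; S2 reads c0=2 → after 3×micro: 1 ⇒ (c0=2, c1=-32, c2=1)
macro 6: S0 reads c2=1 → after 1×micro: 2; S1 reads c1=-32 → after 2×micro: -64; S2 reads c0=2 → after 3×micro: 1 ⇒ (c0=2, c1=-64, c2=1)
macro 7: S0 reads c2=1 → after 1×micro: 2; S1 reads c1=-64 → after 2×micro: -128; S2 reads c0=2 → after 3×micro: 1 ⇒ (c0=2, c1=-128, c2=1)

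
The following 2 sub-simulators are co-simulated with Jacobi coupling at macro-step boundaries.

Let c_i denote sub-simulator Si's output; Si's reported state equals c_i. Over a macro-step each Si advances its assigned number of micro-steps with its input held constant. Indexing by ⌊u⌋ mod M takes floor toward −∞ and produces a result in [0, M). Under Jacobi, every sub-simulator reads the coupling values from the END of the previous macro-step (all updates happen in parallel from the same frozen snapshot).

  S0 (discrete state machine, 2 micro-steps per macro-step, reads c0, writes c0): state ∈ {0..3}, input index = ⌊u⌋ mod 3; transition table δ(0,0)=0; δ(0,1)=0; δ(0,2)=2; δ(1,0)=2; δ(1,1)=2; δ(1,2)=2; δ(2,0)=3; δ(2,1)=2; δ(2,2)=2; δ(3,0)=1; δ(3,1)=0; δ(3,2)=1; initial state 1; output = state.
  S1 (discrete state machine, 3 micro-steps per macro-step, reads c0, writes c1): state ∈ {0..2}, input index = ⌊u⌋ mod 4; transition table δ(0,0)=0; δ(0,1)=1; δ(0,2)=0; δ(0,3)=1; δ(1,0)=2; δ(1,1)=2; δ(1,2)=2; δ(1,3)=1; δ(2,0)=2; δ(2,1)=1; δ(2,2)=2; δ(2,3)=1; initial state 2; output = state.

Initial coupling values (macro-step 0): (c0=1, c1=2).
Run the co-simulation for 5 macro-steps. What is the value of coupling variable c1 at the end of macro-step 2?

c1 at macro-step 2 = 2

macro 1: S0 reads c0=1 → after 2×micro: 2; S1 reads c0=1 → after 3×micro: 1 ⇒ (c0=2, c1=1)
macro 2: S0 reads c0=2 → after 2×micro: 2; S1 reads c0=2 → after 3×micro: 2 ⇒ (c0=2, c1=2)
macro 3: S0 reads c0=2 → after 2×micro: 2; S1 reads c0=2 → after 3×micro: 2 ⇒ (c0=2, c1=2)
macro 4: S0 reads c0=2 → after 2×micro: 2; S1 reads c0=2 → after 3×micro: 2 ⇒ (c0=2, c1=2)
macro 5: S0 reads c0=2 → after 2×micro: 2; S1 reads c0=2 → after 3×micro: 2 ⇒ (c0=2, c1=2)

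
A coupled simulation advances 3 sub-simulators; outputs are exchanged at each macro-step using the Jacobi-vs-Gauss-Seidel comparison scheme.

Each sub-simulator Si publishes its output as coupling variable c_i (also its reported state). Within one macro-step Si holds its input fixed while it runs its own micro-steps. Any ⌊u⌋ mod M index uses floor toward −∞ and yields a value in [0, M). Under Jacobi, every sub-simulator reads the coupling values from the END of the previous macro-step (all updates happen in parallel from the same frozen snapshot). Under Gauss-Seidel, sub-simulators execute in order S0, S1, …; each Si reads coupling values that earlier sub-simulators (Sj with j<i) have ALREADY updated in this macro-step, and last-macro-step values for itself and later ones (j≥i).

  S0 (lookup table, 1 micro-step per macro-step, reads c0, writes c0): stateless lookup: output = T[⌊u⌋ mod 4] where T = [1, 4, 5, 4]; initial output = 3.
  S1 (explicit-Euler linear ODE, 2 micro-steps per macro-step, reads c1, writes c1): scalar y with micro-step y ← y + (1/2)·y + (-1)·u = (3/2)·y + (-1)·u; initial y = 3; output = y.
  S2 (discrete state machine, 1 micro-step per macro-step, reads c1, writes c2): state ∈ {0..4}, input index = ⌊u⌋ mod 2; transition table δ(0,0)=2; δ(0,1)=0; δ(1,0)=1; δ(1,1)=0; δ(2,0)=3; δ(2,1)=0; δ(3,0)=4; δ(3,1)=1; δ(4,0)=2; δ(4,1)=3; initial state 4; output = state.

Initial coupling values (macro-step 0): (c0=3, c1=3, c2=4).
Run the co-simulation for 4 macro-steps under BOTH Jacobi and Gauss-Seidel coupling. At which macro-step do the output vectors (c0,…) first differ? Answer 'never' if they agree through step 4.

[Jacobi] macro 1: S0 reads c0=3 → after 1×micro: 4; S1 reads c1=3 → after 2×micro: -3/4; S2 reads c1=3 → after 1×micro: 3 ⇒ (c0=4, c1=-3/4, c2=3)
[Jacobi] macro 2: S0 reads c0=4 → after 1×micro: 1; S1 reads c1=-3/4 → after 2×micro: 3/16; S2 reads c1=-3/4 → after 1×micro: 1 ⇒ (c0=1, c1=3/16, c2=1)
[Jacobi] macro 3: S0 reads c0=1 → after 1×micro: 4; S1 reads c1=3/16 → after 2×micro: -3/64; S2 reads c1=3/16 → after 1×micro: 1 ⇒ (c0=4, c1=-3/64, c2=1)
[Jacobi] macro 4: S0 reads c0=4 → after 1×micro: 1; S1 reads c1=-3/64 → after 2×micro: 3/256; S2 reads c1=-3/64 → after 1×micro: 0 ⇒ (c0=1, c1=3/256, c2=0)
[Gauss-Seidel] macro 1: S0 reads c0=3 → after 1×micro: 4; S1 reads c1=3 → after 2×micro: -3/4; S2 reads c1=-3/4 → after 1×micro: 3 ⇒ (c0=4, c1=-3/4, c2=3)
[Gauss-Seidel] macro 2: S0 reads c0=4 → after 1×micro: 1; S1 reads c1=-3/4 → after 2×micro: 3/16; S2 reads c1=3/16 → after 1×micro: 4 ⇒ (c0=1, c1=3/16, c2=4)
[Gauss-Seidel] macro 3: S0 reads c0=1 → after 1×micro: 4; S1 reads c1=3/16 → after 2×micro: -3/64; S2 reads c1=-3/64 → after 1×micro: 3 ⇒ (c0=4, c1=-3/64, c2=3)
[Gauss-Seidel] macro 4: S0 reads c0=4 → after 1×micro: 1; S1 reads c1=-3/64 → after 2×micro: 3/256; S2 reads c1=3/256 → after 1×micro: 4 ⇒ (c0=1, c1=3/256, c2=4)

first divergence at macro-step: 2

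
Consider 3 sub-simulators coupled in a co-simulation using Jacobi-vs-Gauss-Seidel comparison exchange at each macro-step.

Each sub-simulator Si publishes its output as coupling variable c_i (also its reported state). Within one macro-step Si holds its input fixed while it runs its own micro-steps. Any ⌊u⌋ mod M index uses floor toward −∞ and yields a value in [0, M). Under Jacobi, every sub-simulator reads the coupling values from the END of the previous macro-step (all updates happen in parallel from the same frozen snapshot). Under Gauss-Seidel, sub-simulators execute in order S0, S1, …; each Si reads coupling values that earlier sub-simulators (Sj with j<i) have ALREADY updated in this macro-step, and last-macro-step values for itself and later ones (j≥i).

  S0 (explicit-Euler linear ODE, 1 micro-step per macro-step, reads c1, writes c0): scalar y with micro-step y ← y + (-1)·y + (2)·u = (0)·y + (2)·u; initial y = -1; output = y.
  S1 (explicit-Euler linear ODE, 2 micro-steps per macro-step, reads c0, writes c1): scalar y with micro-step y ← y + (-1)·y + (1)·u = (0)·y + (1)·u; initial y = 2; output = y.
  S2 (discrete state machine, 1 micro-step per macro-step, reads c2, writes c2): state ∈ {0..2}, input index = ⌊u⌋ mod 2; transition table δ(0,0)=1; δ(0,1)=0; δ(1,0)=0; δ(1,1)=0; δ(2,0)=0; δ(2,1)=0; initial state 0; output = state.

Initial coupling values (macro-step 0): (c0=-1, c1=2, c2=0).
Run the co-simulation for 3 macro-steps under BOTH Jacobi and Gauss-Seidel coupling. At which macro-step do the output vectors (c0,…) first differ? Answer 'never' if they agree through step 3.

first divergence at macro-step: 1

[Jacobi] macro 1: S0 reads c1=2 → after 1×micro: 4; S1 reads c0=-1 → after 2×micro: -1; S2 reads c2=0 → after 1×micro: 1 ⇒ (c0=4, c1=-1, c2=1)
[Jacobi] macro 2: S0 reads c1=-1 → after 1×micro: -2; S1 reads c0=4 → after 2×micro: 4; S2 reads c2=1 → after 1×micro: 0 ⇒ (c0=-2, c1=4, c2=0)
[Jacobi] macro 3: S0 reads c1=4 → after 1×micro: 8; S1 reads c0=-2 → after 2×micro: -2; S2 reads c2=0 → after 1×micro: 1 ⇒ (c0=8, c1=-2, c2=1)
[Gauss-Seidel] macro 1: S0 reads c1=2 → after 1×micro: 4; S1 reads c0=4 → after 2×micro: 4; S2 reads c2=0 → after 1×micro: 1 ⇒ (c0=4, c1=4, c2=1)
[Gauss-Seidel] macro 2: S0 reads c1=4 → after 1×micro: 8; S1 reads c0=8 → after 2×micro: 8; S2 reads c2=1 → after 1×micro: 0 ⇒ (c0=8, c1=8, c2=0)
[Gauss-Seidel] macro 3: S0 reads c1=8 → after 1×micro: 16; S1 reads c0=16 → after 2×micro: 16; S2 reads c2=0 → after 1×micro: 1 ⇒ (c0=16, c1=16, c2=1)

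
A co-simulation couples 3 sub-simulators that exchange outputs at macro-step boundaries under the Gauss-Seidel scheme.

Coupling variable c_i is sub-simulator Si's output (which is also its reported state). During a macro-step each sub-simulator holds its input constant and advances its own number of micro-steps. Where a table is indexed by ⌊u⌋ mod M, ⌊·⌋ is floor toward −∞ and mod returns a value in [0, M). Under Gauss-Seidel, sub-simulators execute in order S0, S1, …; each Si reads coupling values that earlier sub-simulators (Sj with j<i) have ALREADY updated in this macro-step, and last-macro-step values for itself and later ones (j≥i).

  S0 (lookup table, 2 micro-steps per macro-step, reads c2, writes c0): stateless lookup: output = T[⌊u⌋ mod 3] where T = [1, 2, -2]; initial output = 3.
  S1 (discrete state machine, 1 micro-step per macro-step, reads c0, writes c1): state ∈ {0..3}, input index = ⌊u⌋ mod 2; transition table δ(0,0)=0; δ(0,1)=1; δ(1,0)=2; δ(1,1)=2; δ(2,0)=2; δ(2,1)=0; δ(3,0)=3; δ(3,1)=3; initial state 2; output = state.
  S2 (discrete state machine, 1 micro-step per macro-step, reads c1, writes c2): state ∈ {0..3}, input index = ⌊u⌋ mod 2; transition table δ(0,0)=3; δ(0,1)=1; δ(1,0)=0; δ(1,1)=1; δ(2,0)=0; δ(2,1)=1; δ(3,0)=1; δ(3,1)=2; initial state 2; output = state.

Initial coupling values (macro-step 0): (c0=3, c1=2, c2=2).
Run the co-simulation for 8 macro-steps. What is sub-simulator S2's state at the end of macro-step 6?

macro 1: S0 reads c2=2 → after 2×micro: -2; S1 reads c0=-2 → after 1×micro: 2; S2 reads c1=2 → after 1×micro: 0 ⇒ (c0=-2, c1=2, c2=0)
macro 2: S0 reads c2=0 → after 2×micro: 1; S1 reads c0=1 → after 1×micro: 0; S2 reads c1=0 → after 1×micro: 3 ⇒ (c0=1, c1=0, c2=3)
macro 3: S0 reads c2=3 → after 2×micro: 1; S1 reads c0=1 → after 1×micro: 1; S2 reads c1=1 → after 1×micro: 2 ⇒ (c0=1, c1=1, c2=2)
macro 4: S0 reads c2=2 → after 2×micro: -2; S1 reads c0=-2 → after 1×micro: 2; S2 reads c1=2 → after 1×micro: 0 ⇒ (c0=-2, c1=2, c2=0)
macro 5: S0 reads c2=0 → after 2×micro: 1; S1 reads c0=1 → after 1×micro: 0; S2 reads c1=0 → after 1×micro: 3 ⇒ (c0=1, c1=0, c2=3)
macro 6: S0 reads c2=3 → after 2×micro: 1; S1 reads c0=1 → after 1×micro: 1; S2 reads c1=1 → after 1×micro: 2 ⇒ (c0=1, c1=1, c2=2)
macro 7: S0 reads c2=2 → after 2×micro: -2; S1 reads c0=-2 → after 1×micro: 2; S2 reads c1=2 → after 1×micro: 0 ⇒ (c0=-2, c1=2, c2=0)
macro 8: S0 reads c2=0 → after 2×micro: 1; S1 reads c0=1 → after 1×micro: 0; S2 reads c1=0 → after 1×micro: 3 ⇒ (c0=1, c1=0, c2=3)

S2 state at macro-step 6 = 2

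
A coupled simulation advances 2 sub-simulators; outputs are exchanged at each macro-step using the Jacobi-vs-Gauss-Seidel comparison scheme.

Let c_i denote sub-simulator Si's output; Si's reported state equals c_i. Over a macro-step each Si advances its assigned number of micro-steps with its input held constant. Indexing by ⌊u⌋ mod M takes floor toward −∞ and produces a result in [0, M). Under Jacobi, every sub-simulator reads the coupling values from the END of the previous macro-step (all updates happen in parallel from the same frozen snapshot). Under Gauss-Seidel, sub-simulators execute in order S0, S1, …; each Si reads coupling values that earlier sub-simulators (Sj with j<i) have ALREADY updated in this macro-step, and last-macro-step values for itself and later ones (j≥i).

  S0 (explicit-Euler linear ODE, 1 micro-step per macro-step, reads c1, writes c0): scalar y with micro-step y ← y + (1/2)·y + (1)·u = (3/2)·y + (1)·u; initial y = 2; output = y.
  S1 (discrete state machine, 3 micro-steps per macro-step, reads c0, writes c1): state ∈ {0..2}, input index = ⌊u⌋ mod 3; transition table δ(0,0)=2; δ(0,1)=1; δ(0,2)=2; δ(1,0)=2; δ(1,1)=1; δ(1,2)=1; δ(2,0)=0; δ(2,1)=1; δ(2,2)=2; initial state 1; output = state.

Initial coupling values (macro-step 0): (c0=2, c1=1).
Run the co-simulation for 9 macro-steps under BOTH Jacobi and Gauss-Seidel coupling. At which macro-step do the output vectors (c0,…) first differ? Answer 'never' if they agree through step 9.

[Jacobi] macro 1: S0 reads c1=1 → after 1×micro: 4; S1 reads c0=2 → after 3×micro: 1 ⇒ (c0=4, c1=1)
[Jacobi] macro 2: S0 reads c1=1 → after 1×micro: 7; S1 reads c0=4 → after 3×micro: 1 ⇒ (c0=7, c1=1)
[Jacobi] macro 3: S0 reads c1=1 → after 1×micro: 23/2; S1 reads c0=7 → after 3×micro: 1 ⇒ (c0=23/2, c1=1)
[Jacobi] macro 4: S0 reads c1=1 → after 1×micro: 73/4; S1 reads c0=23/2 → after 3×micro: 1 ⇒ (c0=73/4, c1=1)
[Jacobi] macro 5: S0 reads c1=1 → after 1×micro: 227/8; S1 reads c0=73/4 → after 3×micro: 2 ⇒ (c0=227/8, c1=2)
[Jacobi] macro 6: S0 reads c1=2 → after 1×micro: 713/16; S1 reads c0=227/8 → after 3×micro: 1 ⇒ (c0=713/16, c1=1)
[Jacobi] macro 7: S0 reads c1=1 → after 1×micro: 2171/32; S1 reads c0=713/16 → after 3×micro: 1 ⇒ (c0=2171/32, c1=1)
[Jacobi] macro 8: S0 reads c1=1 → after 1×micro: 6577/64; S1 reads c0=2171/32 → after 3×micro: 1 ⇒ (c0=6577/64, c1=1)
[Jacobi] macro 9: S0 reads c1=1 → after 1×micro: 19859/128; S1 reads c0=6577/64 → after 3×micro: 2 ⇒ (c0=19859/128, c1=2)
[Gauss-Seidel] macro 1: S0 reads c1=1 → after 1×micro: 4; S1 reads c0=4 → after 3×micro: 1 ⇒ (c0=4, c1=1)
[Gauss-Seidel] macro 2: S0 reads c1=1 → after 1×micro: 7; S1 reads c0=7 → after 3×micro: 1 ⇒ (c0=7, c1=1)
[Gauss-Seidel] macro 3: S0 reads c1=1 → after 1×micro: 23/2; S1 reads c0=23/2 → after 3×micro: 1 ⇒ (c0=23/2, c1=1)
[Gauss-Seidel] macro 4: S0 reads c1=1 → after 1×micro: 73/4; S1 reads c0=73/4 → after 3×micro: 2 ⇒ (c0=73/4, c1=2)
[Gauss-Seidel] macro 5: S0 reads c1=2 → after 1×micro: 235/8; S1 reads c0=235/8 → after 3×micro: 2 ⇒ (c0=235/8, c1=2)
[Gauss-Seidel] macro 6: S0 reads c1=2 → after 1×micro: 737/16; S1 reads c0=737/16 → after 3×micro: 1 ⇒ (c0=737/16, c1=1)
[Gauss-Seidel] macro 7: S0 reads c1=1 → after 1×micro: 2243/32; S1 reads c0=2243/32 → after 3×micro: 1 ⇒ (c0=2243/32, c1=1)
[Gauss-Seidel] macro 8: S0 reads c1=1 → after 1×micro: 6793/64; S1 reads c0=6793/64 → after 3×micro: 1 ⇒ (c0=6793/64, c1=1)
[Gauss-Seidel] macro 9: S0 reads c1=1 → after 1×micro: 20507/128; S1 reads c0=20507/128 → after 3×micro: 1 ⇒ (c0=20507/128, c1=1)

first divergence at macro-step: 4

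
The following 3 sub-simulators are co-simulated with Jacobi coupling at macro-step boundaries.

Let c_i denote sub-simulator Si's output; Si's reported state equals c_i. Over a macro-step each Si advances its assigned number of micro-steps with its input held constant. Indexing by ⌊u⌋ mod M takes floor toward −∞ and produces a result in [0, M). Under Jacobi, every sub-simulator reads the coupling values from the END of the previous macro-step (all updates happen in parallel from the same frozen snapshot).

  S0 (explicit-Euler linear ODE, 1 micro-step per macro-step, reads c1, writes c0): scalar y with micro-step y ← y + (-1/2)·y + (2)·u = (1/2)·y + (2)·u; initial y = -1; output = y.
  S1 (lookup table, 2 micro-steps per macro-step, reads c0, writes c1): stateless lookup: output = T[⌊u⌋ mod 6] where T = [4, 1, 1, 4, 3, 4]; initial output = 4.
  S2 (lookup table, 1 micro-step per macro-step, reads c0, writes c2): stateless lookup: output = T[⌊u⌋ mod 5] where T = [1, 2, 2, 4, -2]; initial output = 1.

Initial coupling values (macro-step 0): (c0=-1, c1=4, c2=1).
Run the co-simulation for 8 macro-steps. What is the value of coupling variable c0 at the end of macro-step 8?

c0 at macro-step 8 = 3071/256

macro 1: S0 reads c1=4 → after 1×micro: 15/2; S1 reads c0=-1 → after 2×micro: 4; S2 reads c0=-1 → after 1×micro: -2 ⇒ (c0=15/2, c1=4, c2=-2)
macro 2: S0 reads c1=4 → after 1×micro: 47/4; S1 reads c0=15/2 → after 2×micro: 1; S2 reads c0=15/2 → after 1×micro: 2 ⇒ (c0=47/4, c1=1, c2=2)
macro 3: S0 reads c1=1 → after 1×micro: 63/8; S1 reads c0=47/4 → after 2×micro: 4; S2 reads c0=47/4 → after 1×micro: 2 ⇒ (c0=63/8, c1=4, c2=2)
macro 4: S0 reads c1=4 → after 1×micro: 191/16; S1 reads c0=63/8 → after 2×micro: 1; S2 reads c0=63/8 → after 1×micro: 2 ⇒ (c0=191/16, c1=1, c2=2)
macro 5: S0 reads c1=1 → after 1×micro: 255/32; S1 reads c0=191/16 → after 2×micro: 4; S2 reads c0=191/16 → after 1×micro: 2 ⇒ (c0=255/32, c1=4, c2=2)
macro 6: S0 reads c1=4 → after 1×micro: 767/64; S1 reads c0=255/32 → after 2×micro: 1; S2 reads c0=255/32 → after 1×micro: 2 ⇒ (c0=767/64, c1=1, c2=2)
macro 7: S0 reads c1=1 → after 1×micro: 1023/128; S1 reads c0=767/64 → after 2×micro: 4; S2 reads c0=767/64 → after 1×micro: 2 ⇒ (c0=1023/128, c1=4, c2=2)
macro 8: S0 reads c1=4 → after 1×micro: 3071/256; S1 reads c0=1023/128 → after 2×micro: 1; S2 reads c0=1023/128 → after 1×micro: 2 ⇒ (c0=3071/256, c1=1, c2=2)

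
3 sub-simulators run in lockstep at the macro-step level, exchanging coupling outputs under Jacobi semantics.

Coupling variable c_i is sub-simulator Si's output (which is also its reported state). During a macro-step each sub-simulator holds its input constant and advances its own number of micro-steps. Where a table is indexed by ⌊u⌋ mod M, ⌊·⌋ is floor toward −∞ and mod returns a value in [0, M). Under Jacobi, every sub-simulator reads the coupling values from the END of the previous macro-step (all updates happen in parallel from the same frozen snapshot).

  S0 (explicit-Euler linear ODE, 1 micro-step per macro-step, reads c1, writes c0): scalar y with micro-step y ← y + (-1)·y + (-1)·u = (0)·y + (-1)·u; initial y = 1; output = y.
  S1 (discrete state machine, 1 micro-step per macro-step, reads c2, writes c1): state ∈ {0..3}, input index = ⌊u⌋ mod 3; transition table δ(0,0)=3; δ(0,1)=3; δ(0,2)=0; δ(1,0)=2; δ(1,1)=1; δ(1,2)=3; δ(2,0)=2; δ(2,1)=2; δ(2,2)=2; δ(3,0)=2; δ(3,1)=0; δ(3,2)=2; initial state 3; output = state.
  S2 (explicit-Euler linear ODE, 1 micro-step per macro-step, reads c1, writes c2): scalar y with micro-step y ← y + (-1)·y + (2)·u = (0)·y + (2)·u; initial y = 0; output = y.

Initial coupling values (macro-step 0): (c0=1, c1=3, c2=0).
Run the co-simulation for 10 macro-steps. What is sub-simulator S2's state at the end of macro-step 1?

S2 state at macro-step 1 = 6

macro 1: S0 reads c1=3 → after 1×micro: -3; S1 reads c2=0 → after 1×micro: 2; S2 reads c1=3 → after 1×micro: 6 ⇒ (c0=-3, c1=2, c2=6)
macro 2: S0 reads c1=2 → after 1×micro: -2; S1 reads c2=6 → after 1×micro: 2; S2 reads c1=2 → after 1×micro: 4 ⇒ (c0=-2, c1=2, c2=4)
macro 3: S0 reads c1=2 → after 1×micro: -2; S1 reads c2=4 → after 1×micro: 2; S2 reads c1=2 → after 1×micro: 4 ⇒ (c0=-2, c1=2, c2=4)
macro 4: S0 reads c1=2 → after 1×micro: -2; S1 reads c2=4 → after 1×micro: 2; S2 reads c1=2 → after 1×micro: 4 ⇒ (c0=-2, c1=2, c2=4)
macro 5: S0 reads c1=2 → after 1×micro: -2; S1 reads c2=4 → after 1×micro: 2; S2 reads c1=2 → after 1×micro: 4 ⇒ (c0=-2, c1=2, c2=4)
macro 6: S0 reads c1=2 → after 1×micro: -2; S1 reads c2=4 → after 1×micro: 2; S2 reads c1=2 → after 1×micro: 4 ⇒ (c0=-2, c1=2, c2=4)
macro 7: S0 reads c1=2 → after 1×micro: -2; S1 reads c2=4 → after 1×micro: 2; S2 reads c1=2 → after 1×micro: 4 ⇒ (c0=-2, c1=2, c2=4)
macro 8: S0 reads c1=2 → after 1×micro: -2; S1 reads c2=4 → after 1×micro: 2; S2 reads c1=2 → after 1×micro: 4 ⇒ (c0=-2, c1=2, c2=4)
macro 9: S0 reads c1=2 → after 1×micro: -2; S1 reads c2=4 → after 1×micro: 2; S2 reads c1=2 → after 1×micro: 4 ⇒ (c0=-2, c1=2, c2=4)
macro 10: S0 reads c1=2 → after 1×micro: -2; S1 reads c2=4 → after 1×micro: 2; S2 reads c1=2 → after 1×micro: 4 ⇒ (c0=-2, c1=2, c2=4)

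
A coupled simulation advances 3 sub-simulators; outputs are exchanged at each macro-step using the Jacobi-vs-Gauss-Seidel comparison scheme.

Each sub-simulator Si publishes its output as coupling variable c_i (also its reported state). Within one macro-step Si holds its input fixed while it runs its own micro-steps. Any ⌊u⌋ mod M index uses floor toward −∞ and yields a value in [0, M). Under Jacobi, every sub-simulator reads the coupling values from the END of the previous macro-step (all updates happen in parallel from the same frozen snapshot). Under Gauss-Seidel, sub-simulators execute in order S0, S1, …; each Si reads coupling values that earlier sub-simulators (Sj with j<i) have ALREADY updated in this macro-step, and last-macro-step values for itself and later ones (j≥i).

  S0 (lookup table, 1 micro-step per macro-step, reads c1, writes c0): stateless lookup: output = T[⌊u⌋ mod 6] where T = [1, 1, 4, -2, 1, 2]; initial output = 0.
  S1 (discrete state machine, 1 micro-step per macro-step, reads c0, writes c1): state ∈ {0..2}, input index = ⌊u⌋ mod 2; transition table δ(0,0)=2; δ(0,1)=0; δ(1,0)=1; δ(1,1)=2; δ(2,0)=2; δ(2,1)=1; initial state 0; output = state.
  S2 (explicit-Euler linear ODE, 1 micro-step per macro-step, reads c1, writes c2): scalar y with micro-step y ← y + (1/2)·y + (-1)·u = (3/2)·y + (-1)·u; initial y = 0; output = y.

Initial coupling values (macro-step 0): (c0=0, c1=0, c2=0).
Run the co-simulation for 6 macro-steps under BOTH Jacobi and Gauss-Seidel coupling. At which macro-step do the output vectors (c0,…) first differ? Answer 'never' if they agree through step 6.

first divergence at macro-step: 1

[Jacobi] macro 1: S0 reads c1=0 → after 1×micro: 1; S1 reads c0=0 → after 1×micro: 2; S2 reads c1=0 → after 1×micro: 0 ⇒ (c0=1, c1=2, c2=0)
[Jacobi] macro 2: S0 reads c1=2 → after 1×micro: 4; S1 reads c0=1 → after 1×micro: 1; S2 reads c1=2 → after 1×micro: -2 ⇒ (c0=4, c1=1, c2=-2)
[Jacobi] macro 3: S0 reads c1=1 → after 1×micro: 1; S1 reads c0=4 → after 1×micro: 1; S2 reads c1=1 → after 1×micro: -4 ⇒ (c0=1, c1=1, c2=-4)
[Jacobi] macro 4: S0 reads c1=1 → after 1×micro: 1; S1 reads c0=1 → after 1×micro: 2; S2 reads c1=1 → after 1×micro: -7 ⇒ (c0=1, c1=2, c2=-7)
[Jacobi] macro 5: S0 reads c1=2 → after 1×micro: 4; S1 reads c0=1 → after 1×micro: 1; S2 reads c1=2 → after 1×micro: -25/2 ⇒ (c0=4, c1=1, c2=-25/2)
[Jacobi] macro 6: S0 reads c1=1 → after 1×micro: 1; S1 reads c0=4 → after 1×micro: 1; S2 reads c1=1 → after 1×micro: -79/4 ⇒ (c0=1, c1=1, c2=-79/4)
[Gauss-Seidel] macro 1: S0 reads c1=0 → after 1×micro: 1; S1 reads c0=1 → after 1×micro: 0; S2 reads c1=0 → after 1×micro: 0 ⇒ (c0=1, c1=0, c2=0)
[Gauss-Seidel] macro 2: S0 reads c1=0 → after 1×micro: 1; S1 reads c0=1 → after 1×micro: 0; S2 reads c1=0 → after 1×micro: 0 ⇒ (c0=1, c1=0, c2=0)
[Gauss-Seidel] macro 3: S0 reads c1=0 → after 1×micro: 1; S1 reads c0=1 → after 1×micro: 0; S2 reads c1=0 → after 1×micro: 0 ⇒ (c0=1, c1=0, c2=0)
[Gauss-Seidel] macro 4: S0 reads c1=0 → after 1×micro: 1; S1 reads c0=1 → after 1×micro: 0; S2 reads c1=0 → after 1×micro: 0 ⇒ (c0=1, c1=0, c2=0)
[Gauss-Seidel] macro 5: S0 reads c1=0 → after 1×micro: 1; S1 reads c0=1 → after 1×micro: 0; S2 reads c1=0 → after 1×micro: 0 ⇒ (c0=1, c1=0, c2=0)
[Gauss-Seidel] macro 6: S0 reads c1=0 → after 1×micro: 1; S1 reads c0=1 → after 1×micro: 0; S2 reads c1=0 → after 1×micro: 0 ⇒ (c0=1, c1=0, c2=0)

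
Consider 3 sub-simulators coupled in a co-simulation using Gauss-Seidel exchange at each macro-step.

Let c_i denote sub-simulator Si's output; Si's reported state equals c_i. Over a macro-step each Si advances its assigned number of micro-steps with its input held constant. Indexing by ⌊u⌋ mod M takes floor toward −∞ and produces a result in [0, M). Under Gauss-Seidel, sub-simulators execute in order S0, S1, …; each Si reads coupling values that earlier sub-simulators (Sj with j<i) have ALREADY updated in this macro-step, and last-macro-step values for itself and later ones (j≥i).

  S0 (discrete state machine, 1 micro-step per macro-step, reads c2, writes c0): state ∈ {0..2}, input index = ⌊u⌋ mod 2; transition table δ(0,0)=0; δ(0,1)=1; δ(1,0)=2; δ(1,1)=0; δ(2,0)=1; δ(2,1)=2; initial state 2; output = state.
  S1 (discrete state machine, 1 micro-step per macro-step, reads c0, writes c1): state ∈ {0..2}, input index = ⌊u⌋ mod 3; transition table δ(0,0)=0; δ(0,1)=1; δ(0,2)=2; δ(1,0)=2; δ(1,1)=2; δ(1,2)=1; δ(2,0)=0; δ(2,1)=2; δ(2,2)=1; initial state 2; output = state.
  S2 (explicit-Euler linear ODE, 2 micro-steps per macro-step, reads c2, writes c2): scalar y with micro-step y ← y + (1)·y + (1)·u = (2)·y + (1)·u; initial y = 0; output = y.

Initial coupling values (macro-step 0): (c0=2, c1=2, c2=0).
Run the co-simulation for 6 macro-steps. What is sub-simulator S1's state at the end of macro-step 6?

macro 1: S0 reads c2=0 → after 1×micro: 1; S1 reads c0=1 → after 1×micro: 2; S2 reads c2=0 → after 2×micro: 0 ⇒ (c0=1, c1=2, c2=0)
macro 2: S0 reads c2=0 → after 1×micro: 2; S1 reads c0=2 → after 1×micro: 1; S2 reads c2=0 → after 2×micro: 0 ⇒ (c0=2, c1=1, c2=0)
macro 3: S0 reads c2=0 → after 1×micro: 1; S1 reads c0=1 → after 1×micro: 2; S2 reads c2=0 → after 2×micro: 0 ⇒ (c0=1, c1=2, c2=0)
macro 4: S0 reads c2=0 → after 1×micro: 2; S1 reads c0=2 → after 1×micro: 1; S2 reads c2=0 → after 2×micro: 0 ⇒ (c0=2, c1=1, c2=0)
macro 5: S0 reads c2=0 → after 1×micro: 1; S1 reads c0=1 → after 1×micro: 2; S2 reads c2=0 → after 2×micro: 0 ⇒ (c0=1, c1=2, c2=0)
macro 6: S0 reads c2=0 → after 1×micro: 2; S1 reads c0=2 → after 1×micro: 1; S2 reads c2=0 → after 2×micro: 0 ⇒ (c0=2, c1=1, c2=0)

S1 state at macro-step 6 = 1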